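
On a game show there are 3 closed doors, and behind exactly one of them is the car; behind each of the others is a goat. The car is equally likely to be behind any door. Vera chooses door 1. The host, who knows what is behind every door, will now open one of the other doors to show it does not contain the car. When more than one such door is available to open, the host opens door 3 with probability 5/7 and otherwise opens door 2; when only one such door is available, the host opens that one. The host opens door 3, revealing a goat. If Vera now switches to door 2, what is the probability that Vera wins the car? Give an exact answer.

Consider each possible location of the car in turn.
If it is behind door 1 (prior 1/3): door 3 is available, opened with probability 5/7; weight (1/3)·(5/7) = 5/21.
If it is behind door 2 (prior 1/3): only door 3 is available, probability 1; weight (1/3)·1 = 1/3.
If it is behind door 3 (prior 1/3): the host opened door 3, so this case is ruled out; weight (1/3)·0 = 0.
The weights sum to 4/7.
So P(the car behind door 2 | the host opened door 3) = (1/3) / (4/7) = 7/12.

7/12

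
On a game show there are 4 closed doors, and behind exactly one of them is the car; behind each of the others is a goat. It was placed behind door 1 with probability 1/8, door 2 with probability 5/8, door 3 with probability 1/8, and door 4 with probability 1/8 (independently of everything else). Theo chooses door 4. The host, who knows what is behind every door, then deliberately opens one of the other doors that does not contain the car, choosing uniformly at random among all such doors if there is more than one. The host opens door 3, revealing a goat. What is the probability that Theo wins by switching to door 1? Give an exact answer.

Consider each possible location of the car in turn.
If it is behind door 1 (prior 1/8): the host has 2 equally likely choices, so probability 1/2; weight (1/8)·(1/2) = 1/16.
If it is behind door 2 (prior 5/8): the host has 2 equally likely choices, so probability 1/2; weight (5/8)·(1/2) = 5/16.
If it is behind door 3 (prior 1/8): the host opened door 3, so this case is ruled out; weight (1/8)·0 = 0.
If it is behind door 4 (prior 1/8): the host has 3 equally likely choices, so probability 1/3; weight (1/8)·(1/3) = 1/24.
The weights sum to 5/12.
So P(the car behind door 1 | the host opened door 3) = (1/16) / (5/12) = 3/20.

3/20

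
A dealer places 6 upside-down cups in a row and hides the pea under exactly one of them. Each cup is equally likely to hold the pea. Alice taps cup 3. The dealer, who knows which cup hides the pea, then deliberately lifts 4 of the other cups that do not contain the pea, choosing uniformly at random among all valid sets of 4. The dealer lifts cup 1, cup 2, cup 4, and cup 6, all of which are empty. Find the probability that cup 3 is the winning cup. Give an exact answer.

1/6

Consider each possible location of the pea in turn.
If it is under any of cups 1, 2, 4, and 6 (prior 1/6 each): that cup was opened and seen not to hold the prize — ruled out; weight (1/6)·0 = 0 each.
If it is under cup 3 (prior 1/6): the dealer has 5 equally likely choices, so probability 1/5; weight (1/6)·(1/5) = 1/30.
If it is under cup 5 (prior 1/6): the dealer has no choice, probability 1; weight (1/6)·1 = 1/6.
The weights sum to 1/5.
So P(the pea under cup 3 | the dealer opened cup 1, cup 2, cup 4, and cup 6) = (1/30) / (1/5) = 1/6.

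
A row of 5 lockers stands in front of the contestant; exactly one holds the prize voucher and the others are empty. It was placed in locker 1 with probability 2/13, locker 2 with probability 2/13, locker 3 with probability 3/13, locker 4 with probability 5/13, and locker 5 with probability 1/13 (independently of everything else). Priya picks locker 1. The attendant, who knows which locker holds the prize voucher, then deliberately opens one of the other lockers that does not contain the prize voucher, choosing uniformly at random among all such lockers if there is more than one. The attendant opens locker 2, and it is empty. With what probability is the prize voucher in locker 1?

1/7

Apply Bayes' rule, conditioning on where the prize voucher actually is.
If it is in locker 1 (prior 2/13): the attendant has 4 equally likely choices, so probability 1/4; weight (2/13)·(1/4) = 1/26.
If it is in locker 2 (prior 2/13): the attendant opened locker 2, so this case is ruled out; weight (2/13)·0 = 0.
If it is in locker 3 (prior 3/13): the attendant has 3 equally likely choices, so probability 1/3; weight (3/13)·(1/3) = 1/13.
If it is in locker 4 (prior 5/13): the attendant has 3 equally likely choices, so probability 1/3; weight (5/13)·(1/3) = 5/39.
If it is in locker 5 (prior 1/13): the attendant has 3 equally likely choices, so probability 1/3; weight (1/13)·(1/3) = 1/39.
The weights sum to 7/26.
So P(the prize voucher in locker 1 | the attendant opened locker 2) = (1/26) / (7/26) = 1/7.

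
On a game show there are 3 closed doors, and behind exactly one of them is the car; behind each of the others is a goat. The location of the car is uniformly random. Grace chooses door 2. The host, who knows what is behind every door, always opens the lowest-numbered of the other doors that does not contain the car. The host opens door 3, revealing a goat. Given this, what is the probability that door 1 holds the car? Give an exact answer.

Apply Bayes' rule, conditioning on where the car actually is.
If it is behind door 1 (prior 1/3): door 3 is the lowest-numbered option available, probability 1; weight (1/3)·1 = 1/3.
If it is behind door 2 (prior 1/3): the host would have opened door 1 instead, probability 0; weight (1/3)·0 = 0.
If it is behind door 3 (prior 1/3): the host opened door 3, so this case is ruled out; weight (1/3)·0 = 0.
The weights sum to 1/3.
So P(the car behind door 1 | the host opened door 3) = (1/3) / (1/3) = 1.

1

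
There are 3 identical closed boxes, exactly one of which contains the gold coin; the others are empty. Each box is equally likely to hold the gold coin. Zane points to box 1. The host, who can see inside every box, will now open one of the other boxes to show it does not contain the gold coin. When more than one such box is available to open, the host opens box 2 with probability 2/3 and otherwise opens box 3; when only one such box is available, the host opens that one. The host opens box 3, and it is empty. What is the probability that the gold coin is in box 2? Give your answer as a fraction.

3/4

Consider each possible location of the gold coin in turn.
If it is in box 1 (prior 1/3): box 2 is available but not opened, probability 1/3; weight (1/3)·(1/3) = 1/9.
If it is in box 2 (prior 1/3): only box 3 is available, probability 1; weight (1/3)·1 = 1/3.
If it is in box 3 (prior 1/3): the host opened box 3, so this case is ruled out; weight (1/3)·0 = 0.
The weights sum to 4/9.
So P(the gold coin in box 2 | the host opened box 3) = (1/3) / (4/9) = 3/4.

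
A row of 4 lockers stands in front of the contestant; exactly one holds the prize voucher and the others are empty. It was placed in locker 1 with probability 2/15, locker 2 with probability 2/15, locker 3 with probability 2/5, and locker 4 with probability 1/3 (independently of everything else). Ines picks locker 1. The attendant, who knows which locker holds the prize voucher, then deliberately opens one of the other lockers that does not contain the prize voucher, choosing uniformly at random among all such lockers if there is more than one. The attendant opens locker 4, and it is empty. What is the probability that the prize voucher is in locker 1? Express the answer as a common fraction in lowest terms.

1/7

Condition on the true location of the prize voucher.
If it is in locker 1 (prior 2/15): the attendant has 3 equally likely choices, so probability 1/3; weight (2/15)·(1/3) = 2/45.
If it is in locker 2 (prior 2/15): the attendant has 2 equally likely choices, so probability 1/2; weight (2/15)·(1/2) = 1/15.
If it is in locker 3 (prior 2/5): the attendant has 2 equally likely choices, so probability 1/2; weight (2/5)·(1/2) = 1/5.
If it is in locker 4 (prior 1/3): the attendant opened locker 4, so this case is ruled out; weight (1/3)·0 = 0.
The weights sum to 14/45.
So P(the prize voucher in locker 1 | the attendant opened locker 4) = (2/45) / (14/45) = 1/7.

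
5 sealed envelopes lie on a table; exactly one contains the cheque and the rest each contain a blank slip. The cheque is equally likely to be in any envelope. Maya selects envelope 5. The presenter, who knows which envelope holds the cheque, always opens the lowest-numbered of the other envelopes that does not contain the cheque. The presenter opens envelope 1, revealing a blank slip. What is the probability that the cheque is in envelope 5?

1/4

Condition on the true location of the cheque.
If it is in envelope 1 (prior 1/5): the presenter opened envelope 1, so this case is ruled out; weight (1/5)·0 = 0.
If it is in any of envelopes 2, 3, 4, and 5 (prior 1/5 each): envelope 1 is the lowest-numbered option available, probability 1; weight (1/5)·1 = 1/5 each.
The weights sum to 4/5.
So P(the cheque in envelope 5 | the presenter opened envelope 1) = (1/5) / (4/5) = 1/4.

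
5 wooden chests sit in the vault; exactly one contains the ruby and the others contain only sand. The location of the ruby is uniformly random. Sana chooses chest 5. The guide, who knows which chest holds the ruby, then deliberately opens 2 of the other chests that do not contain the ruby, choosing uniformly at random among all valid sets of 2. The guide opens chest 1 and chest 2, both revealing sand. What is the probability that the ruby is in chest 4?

2/5

Condition on the true location of the ruby.
If it is in either of chests 1 and 2 (prior 1/5 each): that chest was opened and seen not to hold the prize — ruled out; weight (1/5)·0 = 0 each.
If it is in either of chests 3 and 4 (prior 1/5 each): the guide has 3 equally likely choices, so probability 1/3; weight (1/5)·(1/3) = 1/15 each.
If it is in chest 5 (prior 1/5): the guide has 6 equally likely choices, so probability 1/6; weight (1/5)·(1/6) = 1/30.
The weights sum to 1/6.
So P(the ruby in chest 4 | the guide opened chest 1 and chest 2) = (1/15) / (1/6) = 2/5.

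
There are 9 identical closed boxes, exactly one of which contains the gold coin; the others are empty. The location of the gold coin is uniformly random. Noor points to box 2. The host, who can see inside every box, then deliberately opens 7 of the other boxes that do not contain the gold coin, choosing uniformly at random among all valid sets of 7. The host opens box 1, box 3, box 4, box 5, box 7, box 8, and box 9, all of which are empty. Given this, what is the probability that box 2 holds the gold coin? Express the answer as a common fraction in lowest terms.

1/9

Consider each possible location of the gold coin in turn.
If it is in any of boxes 1, 3, 4, 5, 7, 8, and 9 (prior 1/9 each): that box was opened and seen not to hold the prize — ruled out; weight (1/9)·0 = 0 each.
If it is in box 2 (prior 1/9): the host has 8 equally likely choices, so probability 1/8; weight (1/9)·(1/8) = 1/72.
If it is in box 6 (prior 1/9): the host has no choice, probability 1; weight (1/9)·1 = 1/9.
The weights sum to 1/8.
So P(the gold coin in box 2 | the host opened box 1, box 3, box 4, box 5, box 7, box 8, and box 9) = (1/72) / (1/8) = 1/9.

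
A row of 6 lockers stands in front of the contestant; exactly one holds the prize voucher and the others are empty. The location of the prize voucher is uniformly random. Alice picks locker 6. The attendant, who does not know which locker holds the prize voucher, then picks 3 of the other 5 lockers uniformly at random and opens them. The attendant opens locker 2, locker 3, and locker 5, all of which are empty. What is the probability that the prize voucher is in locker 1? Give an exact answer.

Because the attendant chose which lockers to open without knowing where the prize voucher is, the choice is independent of the prize location. Learning that none of the 3 opened lockers holds the prize voucher simply rules out those 3 locations and leaves the remaining 3 lockers still equally likely by symmetry.
So P(the prize voucher in locker 1) = 1/3.

1/3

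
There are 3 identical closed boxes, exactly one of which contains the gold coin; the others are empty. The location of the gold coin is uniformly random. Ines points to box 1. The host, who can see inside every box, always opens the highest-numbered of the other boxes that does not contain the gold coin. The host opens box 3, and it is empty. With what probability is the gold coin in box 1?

Condition on the true location of the gold coin.
If it is in either of boxes 1 and 2 (prior 1/3 each): box 3 is the highest-numbered option available, probability 1; weight (1/3)·1 = 1/3 each.
If it is in box 3 (prior 1/3): the host opened box 3, so this case is ruled out; weight (1/3)·0 = 0.
The weights sum to 2/3.
So P(the gold coin in box 1 | the host opened box 3) = (1/3) / (2/3) = 1/2.

1/2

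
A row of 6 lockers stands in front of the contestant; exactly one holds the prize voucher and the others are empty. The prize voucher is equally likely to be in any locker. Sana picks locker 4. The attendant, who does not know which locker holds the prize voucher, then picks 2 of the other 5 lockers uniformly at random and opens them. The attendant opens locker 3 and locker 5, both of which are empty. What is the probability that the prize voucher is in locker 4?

Because the attendant chose which lockers to open without knowing where the prize voucher is, the choice is independent of the prize location. Learning that none of the 2 opened lockers holds the prize voucher simply rules out those 2 locations and leaves the remaining 4 lockers still equally likely by symmetry.
So P(the prize voucher in locker 4) = 1/4.

1/4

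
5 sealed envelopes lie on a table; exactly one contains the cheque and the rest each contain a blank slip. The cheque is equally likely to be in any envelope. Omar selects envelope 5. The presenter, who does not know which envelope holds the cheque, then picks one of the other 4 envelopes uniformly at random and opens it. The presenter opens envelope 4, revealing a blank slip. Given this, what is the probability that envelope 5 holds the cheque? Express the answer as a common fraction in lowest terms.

1/4

Because the presenter chose which envelope to open without knowing where the cheque is, the choice is independent of the prize location. Learning that envelope 4 does not hold the cheque simply rules out that one location and leaves the remaining 4 envelopes still equally likely by symmetry.
So P(the cheque in envelope 5) = 1/4.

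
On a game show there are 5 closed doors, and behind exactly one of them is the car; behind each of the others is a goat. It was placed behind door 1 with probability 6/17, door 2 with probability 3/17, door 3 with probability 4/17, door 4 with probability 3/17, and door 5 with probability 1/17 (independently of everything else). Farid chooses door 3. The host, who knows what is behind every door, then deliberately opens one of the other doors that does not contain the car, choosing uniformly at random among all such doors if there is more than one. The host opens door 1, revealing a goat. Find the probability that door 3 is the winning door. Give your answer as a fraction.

Apply Bayes' rule, conditioning on where the car actually is.
If it is behind door 1 (prior 6/17): the host opened door 1, so this case is ruled out; weight (6/17)·0 = 0.
If it is behind either of doors 2 and 4 (prior 3/17 each): the host has 3 equally likely choices, so probability 1/3; weight (3/17)·(1/3) = 1/17 each.
If it is behind door 3 (prior 4/17): the host has 4 equally likely choices, so probability 1/4; weight (4/17)·(1/4) = 1/17.
If it is behind door 5 (prior 1/17): the host has 3 equally likely choices, so probability 1/3; weight (1/17)·(1/3) = 1/51.
The weights sum to 10/51.
So P(the car behind door 3 | the host opened door 1) = (1/17) / (10/51) = 3/10.

3/10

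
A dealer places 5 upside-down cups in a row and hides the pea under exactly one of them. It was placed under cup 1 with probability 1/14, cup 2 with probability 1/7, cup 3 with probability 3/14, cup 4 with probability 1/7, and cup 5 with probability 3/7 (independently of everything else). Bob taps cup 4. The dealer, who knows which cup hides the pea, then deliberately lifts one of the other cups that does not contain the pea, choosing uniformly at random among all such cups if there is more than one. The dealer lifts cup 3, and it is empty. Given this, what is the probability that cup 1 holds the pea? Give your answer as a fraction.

2/21

Condition on the true location of the pea.
If it is under cup 1 (prior 1/14): the dealer has 3 equally likely choices, so probability 1/3; weight (1/14)·(1/3) = 1/42.
If it is under cup 2 (prior 1/7): the dealer has 3 equally likely choices, so probability 1/3; weight (1/7)·(1/3) = 1/21.
If it is under cup 3 (prior 3/14): the dealer opened cup 3, so this case is ruled out; weight (3/14)·0 = 0.
If it is under cup 4 (prior 1/7): the dealer has 4 equally likely choices, so probability 1/4; weight (1/7)·(1/4) = 1/28.
If it is under cup 5 (prior 3/7): the dealer has 3 equally likely choices, so probability 1/3; weight (3/7)·(1/3) = 1/7.
The weights sum to 1/4.
So P(the pea under cup 1 | the dealer opened cup 3) = (1/42) / (1/4) = 2/21.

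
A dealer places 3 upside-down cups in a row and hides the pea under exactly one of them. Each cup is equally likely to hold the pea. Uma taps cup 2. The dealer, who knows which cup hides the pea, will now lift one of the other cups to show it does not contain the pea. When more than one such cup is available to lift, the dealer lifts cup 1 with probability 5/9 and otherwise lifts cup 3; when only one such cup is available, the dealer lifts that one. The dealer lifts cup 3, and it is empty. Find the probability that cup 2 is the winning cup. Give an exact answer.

4/13

Condition on the true location of the pea.
If it is under cup 1 (prior 1/3): only cup 3 is available, probability 1; weight (1/3)·1 = 1/3.
If it is under cup 2 (prior 1/3): cup 1 is available but not opened, probability 4/9; weight (1/3)·(4/9) = 4/27.
If it is under cup 3 (prior 1/3): the dealer opened cup 3, so this case is ruled out; weight (1/3)·0 = 0.
The weights sum to 13/27.
So P(the pea under cup 2 | the dealer opened cup 3) = (4/27) / (13/27) = 4/13.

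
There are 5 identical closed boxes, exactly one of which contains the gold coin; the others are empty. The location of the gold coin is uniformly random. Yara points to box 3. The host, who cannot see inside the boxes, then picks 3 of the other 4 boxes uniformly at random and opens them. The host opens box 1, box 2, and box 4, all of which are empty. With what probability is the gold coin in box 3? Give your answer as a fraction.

1/2

Apply Bayes' rule, conditioning on where the gold coin actually is.
If it is in any of boxes 1, 2, and 4 (prior 1/5 each): that box was opened and seen not to hold the prize — ruled out; weight (1/5)·0 = 0 each.
If it is in either of boxes 3 and 5 (prior 1/5 each): the host picks exactly this set with probability 1/4 regardless, and none is the prize; weight (1/5)·(1/4) = 1/20 each.
The weights sum to 1/10.
So P(the gold coin in box 3 | the host opened box 1, box 2, and box 4) = (1/20) / (1/10) = 1/2.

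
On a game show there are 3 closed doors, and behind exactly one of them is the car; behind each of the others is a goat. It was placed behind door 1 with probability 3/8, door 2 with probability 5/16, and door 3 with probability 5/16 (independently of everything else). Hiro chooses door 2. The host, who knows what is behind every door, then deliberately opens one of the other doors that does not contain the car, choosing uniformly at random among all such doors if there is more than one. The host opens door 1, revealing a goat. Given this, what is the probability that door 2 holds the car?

1/3

Apply Bayes' rule, conditioning on where the car actually is.
If it is behind door 1 (prior 3/8): the host opened door 1, so this case is ruled out; weight (3/8)·0 = 0.
If it is behind door 2 (prior 5/16): the host has 2 equally likely choices, so probability 1/2; weight (5/16)·(1/2) = 5/32.
If it is behind door 3 (prior 5/16): the host has no choice, probability 1; weight (5/16)·1 = 5/16.
The weights sum to 15/32.
So P(the car behind door 2 | the host opened door 1) = (5/32) / (15/32) = 1/3.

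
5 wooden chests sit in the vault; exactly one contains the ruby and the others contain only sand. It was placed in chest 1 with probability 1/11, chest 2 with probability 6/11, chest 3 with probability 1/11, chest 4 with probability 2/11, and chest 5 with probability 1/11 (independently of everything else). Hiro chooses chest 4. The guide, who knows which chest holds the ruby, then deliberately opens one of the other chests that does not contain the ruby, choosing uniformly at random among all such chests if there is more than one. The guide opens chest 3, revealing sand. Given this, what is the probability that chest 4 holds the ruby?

3/19

Consider each possible location of the ruby in turn.
If it is in either of chests 1 and 5 (prior 1/11 each): the guide has 3 equally likely choices, so probability 1/3; weight (1/11)·(1/3) = 1/33 each.
If it is in chest 2 (prior 6/11): the guide has 3 equally likely choices, so probability 1/3; weight (6/11)·(1/3) = 2/11.
If it is in chest 3 (prior 1/11): the guide opened chest 3, so this case is ruled out; weight (1/11)·0 = 0.
If it is in chest 4 (prior 2/11): the guide has 4 equally likely choices, so probability 1/4; weight (2/11)·(1/4) = 1/22.
The weights sum to 19/66.
So P(the ruby in chest 4 | the guide opened chest 3) = (1/22) / (19/66) = 3/19.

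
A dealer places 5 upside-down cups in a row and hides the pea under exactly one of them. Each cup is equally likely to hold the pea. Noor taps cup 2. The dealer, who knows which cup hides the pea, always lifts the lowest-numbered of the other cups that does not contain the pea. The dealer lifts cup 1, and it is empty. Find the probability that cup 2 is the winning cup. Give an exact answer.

1/4

Consider each possible location of the pea in turn.
If it is under cup 1 (prior 1/5): the dealer opened cup 1, so this case is ruled out; weight (1/5)·0 = 0.
If it is under any of cups 2, 3, 4, and 5 (prior 1/5 each): cup 1 is the lowest-numbered option available, probability 1; weight (1/5)·1 = 1/5 each.
The weights sum to 4/5.
So P(the pea under cup 2 | the dealer opened cup 1) = (1/5) / (4/5) = 1/4.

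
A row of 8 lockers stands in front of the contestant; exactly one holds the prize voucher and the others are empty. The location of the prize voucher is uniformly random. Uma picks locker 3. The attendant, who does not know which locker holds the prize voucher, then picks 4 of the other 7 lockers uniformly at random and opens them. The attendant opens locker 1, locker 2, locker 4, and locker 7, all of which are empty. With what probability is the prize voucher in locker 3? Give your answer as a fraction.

Apply Bayes' rule, conditioning on where the prize voucher actually is.
If it is in any of lockers 1, 2, 4, and 7 (prior 1/8 each): that locker was opened and seen not to hold the prize — ruled out; weight (1/8)·0 = 0 each.
If it is in any of lockers 3, 5, 6, and 8 (prior 1/8 each): the attendant picks exactly this set with probability 1/35 regardless, and none is the prize; weight (1/8)·(1/35) = 1/280 each.
The weights sum to 1/70.
So P(the prize voucher in locker 3 | the attendant opened locker 1, locker 2, locker 4, and locker 7) = (1/280) / (1/70) = 1/4.

1/4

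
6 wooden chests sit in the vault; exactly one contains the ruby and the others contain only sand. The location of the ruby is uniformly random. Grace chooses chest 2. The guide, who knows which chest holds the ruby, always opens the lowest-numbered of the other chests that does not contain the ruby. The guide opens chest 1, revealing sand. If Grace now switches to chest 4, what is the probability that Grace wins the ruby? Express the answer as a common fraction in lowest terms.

1/5

Condition on the true location of the ruby.
If it is in chest 1 (prior 1/6): the guide opened chest 1, so this case is ruled out; weight (1/6)·0 = 0.
If it is in any of chests 2, 3, 4, 5, and 6 (prior 1/6 each): chest 1 is the lowest-numbered option available, probability 1; weight (1/6)·1 = 1/6 each.
The weights sum to 5/6.
So P(the ruby in chest 4 | the guide opened chest 1) = (1/6) / (5/6) = 1/5.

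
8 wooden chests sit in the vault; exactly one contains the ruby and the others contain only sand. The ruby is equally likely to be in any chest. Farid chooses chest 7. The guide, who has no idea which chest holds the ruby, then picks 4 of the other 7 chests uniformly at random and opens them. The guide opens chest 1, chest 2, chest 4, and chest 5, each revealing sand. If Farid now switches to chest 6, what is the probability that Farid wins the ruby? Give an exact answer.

1/4

Because the guide chose which chests to open without knowing where the ruby is, the choice is independent of the prize location. Learning that none of the 4 opened chests holds the ruby simply rules out those 4 locations and leaves the remaining 4 chests still equally likely by symmetry.
So P(the ruby in chest 6) = 1/4.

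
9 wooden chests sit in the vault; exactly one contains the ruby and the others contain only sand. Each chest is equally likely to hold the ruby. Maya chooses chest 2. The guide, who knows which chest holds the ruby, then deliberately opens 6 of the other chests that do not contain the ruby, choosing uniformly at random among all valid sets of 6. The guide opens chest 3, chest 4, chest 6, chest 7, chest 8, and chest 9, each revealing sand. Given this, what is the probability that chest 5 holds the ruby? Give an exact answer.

Apply Bayes' rule, conditioning on where the ruby actually is.
If it is in either of chests 1 and 5 (prior 1/9 each): the guide has 7 equally likely choices, so probability 1/7; weight (1/9)·(1/7) = 1/63 each.
If it is in chest 2 (prior 1/9): the guide has 28 equally likely choices, so probability 1/28; weight (1/9)·(1/28) = 1/252.
If it is in any of chests 3, 4, 6, 7, 8, and 9 (prior 1/9 each): that chest was opened and seen not to hold the prize — ruled out; weight (1/9)·0 = 0 each.
The weights sum to 1/28.
So P(the ruby in chest 5 | the guide opened chest 3, chest 4, chest 6, chest 7, chest 8, and chest 9) = (1/63) / (1/28) = 4/9.

4/9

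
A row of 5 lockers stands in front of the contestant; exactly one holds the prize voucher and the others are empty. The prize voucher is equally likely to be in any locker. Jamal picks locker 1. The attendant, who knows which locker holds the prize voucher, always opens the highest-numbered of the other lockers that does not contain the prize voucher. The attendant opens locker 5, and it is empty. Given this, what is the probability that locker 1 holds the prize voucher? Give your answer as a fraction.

1/4

Consider each possible location of the prize voucher in turn.
If it is in any of lockers 1, 2, 3, and 4 (prior 1/5 each): locker 5 is the highest-numbered option available, probability 1; weight (1/5)·1 = 1/5 each.
If it is in locker 5 (prior 1/5): the attendant opened locker 5, so this case is ruled out; weight (1/5)·0 = 0.
The weights sum to 4/5.
So P(the prize voucher in locker 1 | the attendant opened locker 5) = (1/5) / (4/5) = 1/4.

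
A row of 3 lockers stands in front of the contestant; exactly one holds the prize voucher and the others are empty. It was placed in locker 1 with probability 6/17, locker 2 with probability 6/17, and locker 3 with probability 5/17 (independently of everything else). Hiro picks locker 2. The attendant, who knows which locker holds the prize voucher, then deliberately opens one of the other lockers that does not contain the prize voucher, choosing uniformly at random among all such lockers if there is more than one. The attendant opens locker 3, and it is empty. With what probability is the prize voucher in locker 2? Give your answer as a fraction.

1/3

Consider each possible location of the prize voucher in turn.
If it is in locker 1 (prior 6/17): the attendant has no choice, probability 1; weight (6/17)·1 = 6/17.
If it is in locker 2 (prior 6/17): the attendant has 2 equally likely choices, so probability 1/2; weight (6/17)·(1/2) = 3/17.
If it is in locker 3 (prior 5/17): the attendant opened locker 3, so this case is ruled out; weight (5/17)·0 = 0.
The weights sum to 9/17.
So P(the prize voucher in locker 2 | the attendant opened locker 3) = (3/17) / (9/17) = 1/3.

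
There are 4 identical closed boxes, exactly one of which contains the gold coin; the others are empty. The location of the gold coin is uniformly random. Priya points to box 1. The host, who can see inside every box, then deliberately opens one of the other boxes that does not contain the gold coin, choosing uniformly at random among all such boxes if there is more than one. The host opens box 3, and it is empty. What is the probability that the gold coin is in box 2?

Consider each possible location of the gold coin in turn.
If it is in box 1 (prior 1/4): the host has 3 equally likely choices, so probability 1/3; weight (1/4)·(1/3) = 1/12.
If it is in either of boxes 2 and 4 (prior 1/4 each): the host has 2 equally likely choices, so probability 1/2; weight (1/4)·(1/2) = 1/8 each.
If it is in box 3 (prior 1/4): the host opened box 3, so this case is ruled out; weight (1/4)·0 = 0.
The weights sum to 1/3.
So P(the gold coin in box 2 | the host opened box 3) = (1/8) / (1/3) = 3/8.

3/8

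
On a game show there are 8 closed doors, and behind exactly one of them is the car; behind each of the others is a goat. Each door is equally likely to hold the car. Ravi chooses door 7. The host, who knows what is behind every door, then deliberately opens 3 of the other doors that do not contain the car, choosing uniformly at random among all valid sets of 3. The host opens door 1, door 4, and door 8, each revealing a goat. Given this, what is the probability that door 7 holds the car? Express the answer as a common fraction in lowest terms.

1/8

Consider each possible location of the car in turn.
If it is behind any of doors 1, 4, and 8 (prior 1/8 each): that door was opened and seen not to hold the prize — ruled out; weight (1/8)·0 = 0 each.
If it is behind any of doors 2, 3, 5, and 6 (prior 1/8 each): the host has 20 equally likely choices, so probability 1/20; weight (1/8)·(1/20) = 1/160 each.
If it is behind door 7 (prior 1/8): the host has 35 equally likely choices, so probability 1/35; weight (1/8)·(1/35) = 1/280.
The weights sum to 1/35.
So P(the car behind door 7 | the host opened door 1, door 4, and door 8) = (1/280) / (1/35) = 1/8.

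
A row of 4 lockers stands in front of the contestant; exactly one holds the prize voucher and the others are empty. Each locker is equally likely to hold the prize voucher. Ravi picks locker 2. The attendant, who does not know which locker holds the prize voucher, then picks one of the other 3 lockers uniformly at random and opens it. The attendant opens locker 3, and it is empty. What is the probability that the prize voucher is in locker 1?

Consider each possible location of the prize voucher in turn.
If it is in any of lockers 1, 2, and 4 (prior 1/4 each): the attendant picks locker 3 with probability 1/3 regardless, and it is not the prize; weight (1/4)·(1/3) = 1/12 each.
If it is in locker 3 (prior 1/4): the attendant opened locker 3, so this case is ruled out; weight (1/4)·0 = 0.
The weights sum to 1/4.
So P(the prize voucher in locker 1 | the attendant opened locker 3) = (1/12) / (1/4) = 1/3.

1/3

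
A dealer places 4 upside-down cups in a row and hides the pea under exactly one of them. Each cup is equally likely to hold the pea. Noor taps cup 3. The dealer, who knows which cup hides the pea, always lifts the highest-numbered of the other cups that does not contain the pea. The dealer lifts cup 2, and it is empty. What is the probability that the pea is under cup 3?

0

Condition on the true location of the pea.
If it is under either of cups 1 and 3 (prior 1/4 each): the dealer would have opened cup 4 instead, probability 0; weight (1/4)·0 = 0 each.
If it is under cup 2 (prior 1/4): the dealer opened cup 2, so this case is ruled out; weight (1/4)·0 = 0.
If it is under cup 4 (prior 1/4): cup 2 is the highest-numbered option available, probability 1; weight (1/4)·1 = 1/4.
The weights sum to 1/4.
So P(the pea under cup 3 | the dealer opened cup 2) = 0 / (1/4) = 0.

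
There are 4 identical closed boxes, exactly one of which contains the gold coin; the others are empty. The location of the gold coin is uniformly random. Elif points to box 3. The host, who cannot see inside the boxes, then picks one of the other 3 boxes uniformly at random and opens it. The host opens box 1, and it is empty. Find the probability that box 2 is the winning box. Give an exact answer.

Because the host chose which box to open without knowing where the gold coin is, the choice is independent of the prize location. Learning that box 1 does not hold the gold coin simply rules out that one location and leaves the remaining 3 boxes still equally likely by symmetry.
So P(the gold coin in box 2) = 1/3.

1/3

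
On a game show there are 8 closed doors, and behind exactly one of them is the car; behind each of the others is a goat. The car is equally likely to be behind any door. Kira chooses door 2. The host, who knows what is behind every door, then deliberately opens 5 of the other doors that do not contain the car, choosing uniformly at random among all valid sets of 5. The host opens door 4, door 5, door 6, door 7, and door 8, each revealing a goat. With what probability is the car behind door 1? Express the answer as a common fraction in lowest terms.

Condition on the true location of the car.
If it is behind either of doors 1 and 3 (prior 1/8 each): the host has 6 equally likely choices, so probability 1/6; weight (1/8)·(1/6) = 1/48 each.
If it is behind door 2 (prior 1/8): the host has 21 equally likely choices, so probability 1/21; weight (1/8)·(1/21) = 1/168.
If it is behind any of doors 4, 5, 6, 7, and 8 (prior 1/8 each): that door was opened and seen not to hold the prize — ruled out; weight (1/8)·0 = 0 each.
The weights sum to 1/21.
So P(the car behind door 1 | the host opened door 4, door 5, door 6, door 7, and door 8) = (1/48) / (1/21) = 7/16.

7/16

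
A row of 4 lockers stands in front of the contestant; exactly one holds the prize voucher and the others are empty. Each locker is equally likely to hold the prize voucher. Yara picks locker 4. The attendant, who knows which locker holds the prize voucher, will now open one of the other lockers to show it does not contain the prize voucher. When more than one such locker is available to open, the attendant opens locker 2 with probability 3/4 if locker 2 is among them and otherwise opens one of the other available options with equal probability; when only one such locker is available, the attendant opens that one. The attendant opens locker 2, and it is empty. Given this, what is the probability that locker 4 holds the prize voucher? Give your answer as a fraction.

1/3

Condition on the true location of the prize voucher.
If it is in any of lockers 1, 3, and 4 (prior 1/4 each): locker 2 is available, opened with probability 3/4; weight (1/4)·(3/4) = 3/16 each.
If it is in locker 2 (prior 1/4): the attendant opened locker 2, so this case is ruled out; weight (1/4)·0 = 0.
The weights sum to 9/16.
So P(the prize voucher in locker 4 | the attendant opened locker 2) = (3/16) / (9/16) = 1/3.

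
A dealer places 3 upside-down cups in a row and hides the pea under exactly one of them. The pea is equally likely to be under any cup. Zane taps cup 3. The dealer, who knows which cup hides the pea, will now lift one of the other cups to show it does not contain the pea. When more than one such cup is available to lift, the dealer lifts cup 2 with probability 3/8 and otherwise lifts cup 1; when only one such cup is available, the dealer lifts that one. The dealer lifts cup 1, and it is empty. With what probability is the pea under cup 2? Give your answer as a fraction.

8/13

Consider each possible location of the pea in turn.
If it is under cup 1 (prior 1/3): the dealer opened cup 1, so this case is ruled out; weight (1/3)·0 = 0.
If it is under cup 2 (prior 1/3): only cup 1 is available, probability 1; weight (1/3)·1 = 1/3.
If it is under cup 3 (prior 1/3): cup 2 is available but not opened, probability 5/8; weight (1/3)·(5/8) = 5/24.
The weights sum to 13/24.
So P(the pea under cup 2 | the dealer opened cup 1) = (1/3) / (13/24) = 8/13.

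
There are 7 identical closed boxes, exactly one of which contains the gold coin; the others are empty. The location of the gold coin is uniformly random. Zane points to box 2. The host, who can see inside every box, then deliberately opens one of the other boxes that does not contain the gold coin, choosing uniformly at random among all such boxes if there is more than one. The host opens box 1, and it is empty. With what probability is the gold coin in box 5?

6/35

Apply Bayes' rule, conditioning on where the gold coin actually is.
If it is in box 1 (prior 1/7): the host opened box 1, so this case is ruled out; weight (1/7)·0 = 0.
If it is in box 2 (prior 1/7): the host has 6 equally likely choices, so probability 1/6; weight (1/7)·(1/6) = 1/42.
If it is in any of boxes 3, 4, 5, 6, and 7 (prior 1/7 each): the host has 5 equally likely choices, so probability 1/5; weight (1/7)·(1/5) = 1/35 each.
The weights sum to 1/6.
So P(the gold coin in box 5 | the host opened box 1) = (1/35) / (1/6) = 6/35.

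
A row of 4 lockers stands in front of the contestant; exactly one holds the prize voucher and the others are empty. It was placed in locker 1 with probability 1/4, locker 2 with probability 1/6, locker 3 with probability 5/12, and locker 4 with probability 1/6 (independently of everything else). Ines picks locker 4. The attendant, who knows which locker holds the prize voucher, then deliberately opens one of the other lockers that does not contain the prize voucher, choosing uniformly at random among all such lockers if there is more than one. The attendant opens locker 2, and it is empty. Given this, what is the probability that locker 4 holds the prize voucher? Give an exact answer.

Consider each possible location of the prize voucher in turn.
If it is in locker 1 (prior 1/4): the attendant has 2 equally likely choices, so probability 1/2; weight (1/4)·(1/2) = 1/8.
If it is in locker 2 (prior 1/6): the attendant opened locker 2, so this case is ruled out; weight (1/6)·0 = 0.
If it is in locker 3 (prior 5/12): the attendant has 2 equally likely choices, so probability 1/2; weight (5/12)·(1/2) = 5/24.
If it is in locker 4 (prior 1/6): the attendant has 3 equally likely choices, so probability 1/3; weight (1/6)·(1/3) = 1/18.
The weights sum to 7/18.
So P(the prize voucher in locker 4 | the attendant opened locker 2) = (1/18) / (7/18) = 1/7.

1/7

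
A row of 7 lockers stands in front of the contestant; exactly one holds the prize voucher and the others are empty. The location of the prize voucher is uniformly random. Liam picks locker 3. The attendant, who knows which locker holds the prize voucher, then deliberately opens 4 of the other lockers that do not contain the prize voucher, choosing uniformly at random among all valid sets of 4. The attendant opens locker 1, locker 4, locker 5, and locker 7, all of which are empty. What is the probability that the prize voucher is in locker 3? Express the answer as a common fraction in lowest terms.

Consider each possible location of the prize voucher in turn.
If it is in any of lockers 1, 4, 5, and 7 (prior 1/7 each): that locker was opened and seen not to hold the prize — ruled out; weight (1/7)·0 = 0 each.
If it is in either of lockers 2 and 6 (prior 1/7 each): the attendant has 5 equally likely choices, so probability 1/5; weight (1/7)·(1/5) = 1/35 each.
If it is in locker 3 (prior 1/7): the attendant has 15 equally likely choices, so probability 1/15; weight (1/7)·(1/15) = 1/105.
The weights sum to 1/15.
So P(the prize voucher in locker 3 | the attendant opened locker 1, locker 4, locker 5, and locker 7) = (1/105) / (1/15) = 1/7.

1/7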